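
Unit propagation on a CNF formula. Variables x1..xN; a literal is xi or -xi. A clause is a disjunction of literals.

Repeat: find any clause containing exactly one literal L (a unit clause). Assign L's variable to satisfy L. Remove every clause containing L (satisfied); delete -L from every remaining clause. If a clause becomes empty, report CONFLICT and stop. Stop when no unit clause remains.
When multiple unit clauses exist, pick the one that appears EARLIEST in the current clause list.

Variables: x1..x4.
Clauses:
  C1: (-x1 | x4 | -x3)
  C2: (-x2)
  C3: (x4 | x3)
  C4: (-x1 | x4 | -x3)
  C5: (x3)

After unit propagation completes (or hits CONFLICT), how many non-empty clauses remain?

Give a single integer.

unit clause [-2] forces x2=F; simplify:
  satisfied 1 clause(s); 4 remain; assigned so far: [2]
unit clause [3] forces x3=T; simplify:
  drop -3 from [-1, 4, -3] -> [-1, 4]
  drop -3 from [-1, 4, -3] -> [-1, 4]
  satisfied 2 clause(s); 2 remain; assigned so far: [2, 3]

Answer: 2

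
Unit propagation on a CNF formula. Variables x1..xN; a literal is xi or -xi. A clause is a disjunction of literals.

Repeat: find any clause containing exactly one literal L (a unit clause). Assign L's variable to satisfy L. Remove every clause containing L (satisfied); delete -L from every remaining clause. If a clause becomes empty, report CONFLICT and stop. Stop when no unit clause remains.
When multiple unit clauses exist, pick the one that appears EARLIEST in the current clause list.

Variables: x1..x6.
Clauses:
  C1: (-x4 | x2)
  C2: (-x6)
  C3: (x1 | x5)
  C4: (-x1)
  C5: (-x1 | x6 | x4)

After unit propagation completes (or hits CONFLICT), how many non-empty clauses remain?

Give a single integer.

unit clause [-6] forces x6=F; simplify:
  drop 6 from [-1, 6, 4] -> [-1, 4]
  satisfied 1 clause(s); 4 remain; assigned so far: [6]
unit clause [-1] forces x1=F; simplify:
  drop 1 from [1, 5] -> [5]
  satisfied 2 clause(s); 2 remain; assigned so far: [1, 6]
unit clause [5] forces x5=T; simplify:
  satisfied 1 clause(s); 1 remain; assigned so far: [1, 5, 6]

Answer: 1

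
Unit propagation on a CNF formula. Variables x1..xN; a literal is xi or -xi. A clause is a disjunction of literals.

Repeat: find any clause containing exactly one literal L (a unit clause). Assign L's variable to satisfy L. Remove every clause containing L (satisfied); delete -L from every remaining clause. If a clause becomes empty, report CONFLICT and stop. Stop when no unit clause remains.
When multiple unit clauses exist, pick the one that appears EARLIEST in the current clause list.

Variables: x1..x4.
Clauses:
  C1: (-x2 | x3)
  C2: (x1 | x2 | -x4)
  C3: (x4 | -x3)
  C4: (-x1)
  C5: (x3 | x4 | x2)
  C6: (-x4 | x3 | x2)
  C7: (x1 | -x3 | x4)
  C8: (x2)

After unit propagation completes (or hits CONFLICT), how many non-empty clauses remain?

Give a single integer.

Answer: 0

Derivation:
unit clause [-1] forces x1=F; simplify:
  drop 1 from [1, 2, -4] -> [2, -4]
  drop 1 from [1, -3, 4] -> [-3, 4]
  satisfied 1 clause(s); 7 remain; assigned so far: [1]
unit clause [2] forces x2=T; simplify:
  drop -2 from [-2, 3] -> [3]
  satisfied 4 clause(s); 3 remain; assigned so far: [1, 2]
unit clause [3] forces x3=T; simplify:
  drop -3 from [4, -3] -> [4]
  drop -3 from [-3, 4] -> [4]
  satisfied 1 clause(s); 2 remain; assigned so far: [1, 2, 3]
unit clause [4] forces x4=T; simplify:
  satisfied 2 clause(s); 0 remain; assigned so far: [1, 2, 3, 4]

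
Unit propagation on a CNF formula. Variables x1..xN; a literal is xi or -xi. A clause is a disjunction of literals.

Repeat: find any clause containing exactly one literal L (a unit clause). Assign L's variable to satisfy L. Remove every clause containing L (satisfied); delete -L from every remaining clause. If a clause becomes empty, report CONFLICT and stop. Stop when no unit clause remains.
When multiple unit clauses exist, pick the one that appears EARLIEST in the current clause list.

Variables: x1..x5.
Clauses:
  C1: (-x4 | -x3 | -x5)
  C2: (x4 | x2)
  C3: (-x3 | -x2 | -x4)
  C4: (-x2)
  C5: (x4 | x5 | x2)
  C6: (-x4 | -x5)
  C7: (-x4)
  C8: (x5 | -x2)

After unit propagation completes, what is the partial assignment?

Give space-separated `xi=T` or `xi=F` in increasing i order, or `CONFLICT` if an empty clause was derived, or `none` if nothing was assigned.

Answer: CONFLICT

Derivation:
unit clause [-2] forces x2=F; simplify:
  drop 2 from [4, 2] -> [4]
  drop 2 from [4, 5, 2] -> [4, 5]
  satisfied 3 clause(s); 5 remain; assigned so far: [2]
unit clause [4] forces x4=T; simplify:
  drop -4 from [-4, -3, -5] -> [-3, -5]
  drop -4 from [-4, -5] -> [-5]
  drop -4 from [-4] -> [] (empty!)
  satisfied 2 clause(s); 3 remain; assigned so far: [2, 4]
CONFLICT (empty clause)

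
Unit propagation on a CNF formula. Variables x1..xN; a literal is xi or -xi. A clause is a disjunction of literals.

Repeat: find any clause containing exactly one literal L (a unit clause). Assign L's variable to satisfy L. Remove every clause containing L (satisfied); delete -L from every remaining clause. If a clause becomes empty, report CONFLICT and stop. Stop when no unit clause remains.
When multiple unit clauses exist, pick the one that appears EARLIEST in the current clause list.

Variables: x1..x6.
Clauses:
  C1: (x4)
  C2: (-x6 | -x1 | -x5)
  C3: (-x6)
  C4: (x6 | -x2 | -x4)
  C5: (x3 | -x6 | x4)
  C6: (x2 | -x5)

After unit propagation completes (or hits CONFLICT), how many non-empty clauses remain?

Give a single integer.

unit clause [4] forces x4=T; simplify:
  drop -4 from [6, -2, -4] -> [6, -2]
  satisfied 2 clause(s); 4 remain; assigned so far: [4]
unit clause [-6] forces x6=F; simplify:
  drop 6 from [6, -2] -> [-2]
  satisfied 2 clause(s); 2 remain; assigned so far: [4, 6]
unit clause [-2] forces x2=F; simplify:
  drop 2 from [2, -5] -> [-5]
  satisfied 1 clause(s); 1 remain; assigned so far: [2, 4, 6]
unit clause [-5] forces x5=F; simplify:
  satisfied 1 clause(s); 0 remain; assigned so far: [2, 4, 5, 6]

Answer: 0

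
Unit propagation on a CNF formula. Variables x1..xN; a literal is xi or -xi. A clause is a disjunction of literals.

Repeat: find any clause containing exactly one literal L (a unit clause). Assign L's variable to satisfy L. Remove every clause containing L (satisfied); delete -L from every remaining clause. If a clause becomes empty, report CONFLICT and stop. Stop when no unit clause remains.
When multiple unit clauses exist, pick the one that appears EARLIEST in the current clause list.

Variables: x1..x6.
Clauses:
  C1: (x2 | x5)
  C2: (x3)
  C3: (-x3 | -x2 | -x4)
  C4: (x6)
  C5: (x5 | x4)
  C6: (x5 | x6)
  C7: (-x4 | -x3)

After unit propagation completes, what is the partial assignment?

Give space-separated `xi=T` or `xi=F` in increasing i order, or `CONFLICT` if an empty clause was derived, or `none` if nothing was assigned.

Answer: x3=T x4=F x5=T x6=T

Derivation:
unit clause [3] forces x3=T; simplify:
  drop -3 from [-3, -2, -4] -> [-2, -4]
  drop -3 from [-4, -3] -> [-4]
  satisfied 1 clause(s); 6 remain; assigned so far: [3]
unit clause [6] forces x6=T; simplify:
  satisfied 2 clause(s); 4 remain; assigned so far: [3, 6]
unit clause [-4] forces x4=F; simplify:
  drop 4 from [5, 4] -> [5]
  satisfied 2 clause(s); 2 remain; assigned so far: [3, 4, 6]
unit clause [5] forces x5=T; simplify:
  satisfied 2 clause(s); 0 remain; assigned so far: [3, 4, 5, 6]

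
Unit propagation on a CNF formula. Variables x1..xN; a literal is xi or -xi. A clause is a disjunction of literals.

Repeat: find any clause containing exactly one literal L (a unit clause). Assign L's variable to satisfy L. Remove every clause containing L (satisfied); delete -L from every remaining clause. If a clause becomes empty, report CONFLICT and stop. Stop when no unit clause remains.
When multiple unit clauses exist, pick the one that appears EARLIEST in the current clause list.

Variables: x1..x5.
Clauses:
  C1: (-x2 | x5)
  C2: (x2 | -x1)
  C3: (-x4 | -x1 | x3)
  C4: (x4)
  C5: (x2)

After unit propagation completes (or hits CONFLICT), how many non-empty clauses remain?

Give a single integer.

Answer: 1

Derivation:
unit clause [4] forces x4=T; simplify:
  drop -4 from [-4, -1, 3] -> [-1, 3]
  satisfied 1 clause(s); 4 remain; assigned so far: [4]
unit clause [2] forces x2=T; simplify:
  drop -2 from [-2, 5] -> [5]
  satisfied 2 clause(s); 2 remain; assigned so far: [2, 4]
unit clause [5] forces x5=T; simplify:
  satisfied 1 clause(s); 1 remain; assigned so far: [2, 4, 5]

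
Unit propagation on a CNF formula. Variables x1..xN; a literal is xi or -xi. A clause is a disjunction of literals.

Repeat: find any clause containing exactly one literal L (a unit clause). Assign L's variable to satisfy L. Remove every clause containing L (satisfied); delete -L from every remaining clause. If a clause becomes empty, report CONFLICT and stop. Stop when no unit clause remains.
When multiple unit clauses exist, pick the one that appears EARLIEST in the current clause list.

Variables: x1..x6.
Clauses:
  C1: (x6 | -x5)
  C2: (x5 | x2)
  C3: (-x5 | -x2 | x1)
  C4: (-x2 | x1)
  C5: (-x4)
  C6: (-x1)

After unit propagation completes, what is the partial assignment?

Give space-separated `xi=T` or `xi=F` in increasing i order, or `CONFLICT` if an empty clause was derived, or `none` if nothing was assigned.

unit clause [-4] forces x4=F; simplify:
  satisfied 1 clause(s); 5 remain; assigned so far: [4]
unit clause [-1] forces x1=F; simplify:
  drop 1 from [-5, -2, 1] -> [-5, -2]
  drop 1 from [-2, 1] -> [-2]
  satisfied 1 clause(s); 4 remain; assigned so far: [1, 4]
unit clause [-2] forces x2=F; simplify:
  drop 2 from [5, 2] -> [5]
  satisfied 2 clause(s); 2 remain; assigned so far: [1, 2, 4]
unit clause [5] forces x5=T; simplify:
  drop -5 from [6, -5] -> [6]
  satisfied 1 clause(s); 1 remain; assigned so far: [1, 2, 4, 5]
unit clause [6] forces x6=T; simplify:
  satisfied 1 clause(s); 0 remain; assigned so far: [1, 2, 4, 5, 6]

Answer: x1=F x2=F x4=F x5=T x6=T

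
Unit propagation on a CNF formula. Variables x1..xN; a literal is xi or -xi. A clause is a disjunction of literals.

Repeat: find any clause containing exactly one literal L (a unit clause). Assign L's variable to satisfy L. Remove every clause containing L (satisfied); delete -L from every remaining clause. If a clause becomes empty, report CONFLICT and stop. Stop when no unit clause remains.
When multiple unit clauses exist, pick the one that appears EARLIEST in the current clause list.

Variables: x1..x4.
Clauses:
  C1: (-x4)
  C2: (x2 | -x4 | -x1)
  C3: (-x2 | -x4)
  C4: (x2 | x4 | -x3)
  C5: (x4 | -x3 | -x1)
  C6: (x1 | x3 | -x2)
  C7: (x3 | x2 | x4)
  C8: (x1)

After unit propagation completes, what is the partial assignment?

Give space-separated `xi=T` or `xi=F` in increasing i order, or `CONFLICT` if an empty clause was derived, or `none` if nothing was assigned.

Answer: x1=T x2=T x3=F x4=F

Derivation:
unit clause [-4] forces x4=F; simplify:
  drop 4 from [2, 4, -3] -> [2, -3]
  drop 4 from [4, -3, -1] -> [-3, -1]
  drop 4 from [3, 2, 4] -> [3, 2]
  satisfied 3 clause(s); 5 remain; assigned so far: [4]
unit clause [1] forces x1=T; simplify:
  drop -1 from [-3, -1] -> [-3]
  satisfied 2 clause(s); 3 remain; assigned so far: [1, 4]
unit clause [-3] forces x3=F; simplify:
  drop 3 from [3, 2] -> [2]
  satisfied 2 clause(s); 1 remain; assigned so far: [1, 3, 4]
unit clause [2] forces x2=T; simplify:
  satisfied 1 clause(s); 0 remain; assigned so far: [1, 2, 3, 4]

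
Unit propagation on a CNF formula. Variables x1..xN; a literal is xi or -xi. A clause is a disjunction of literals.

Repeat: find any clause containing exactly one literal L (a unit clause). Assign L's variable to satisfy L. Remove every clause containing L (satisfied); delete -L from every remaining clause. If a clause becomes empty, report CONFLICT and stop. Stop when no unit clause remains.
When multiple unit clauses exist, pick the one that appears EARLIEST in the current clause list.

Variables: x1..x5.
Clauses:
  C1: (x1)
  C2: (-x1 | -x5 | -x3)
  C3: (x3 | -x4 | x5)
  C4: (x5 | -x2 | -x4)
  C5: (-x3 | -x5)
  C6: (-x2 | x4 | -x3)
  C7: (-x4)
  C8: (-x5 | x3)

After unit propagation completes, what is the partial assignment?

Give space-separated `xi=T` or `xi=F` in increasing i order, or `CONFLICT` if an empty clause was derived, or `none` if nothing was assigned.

Answer: x1=T x4=F

Derivation:
unit clause [1] forces x1=T; simplify:
  drop -1 from [-1, -5, -3] -> [-5, -3]
  satisfied 1 clause(s); 7 remain; assigned so far: [1]
unit clause [-4] forces x4=F; simplify:
  drop 4 from [-2, 4, -3] -> [-2, -3]
  satisfied 3 clause(s); 4 remain; assigned so far: [1, 4]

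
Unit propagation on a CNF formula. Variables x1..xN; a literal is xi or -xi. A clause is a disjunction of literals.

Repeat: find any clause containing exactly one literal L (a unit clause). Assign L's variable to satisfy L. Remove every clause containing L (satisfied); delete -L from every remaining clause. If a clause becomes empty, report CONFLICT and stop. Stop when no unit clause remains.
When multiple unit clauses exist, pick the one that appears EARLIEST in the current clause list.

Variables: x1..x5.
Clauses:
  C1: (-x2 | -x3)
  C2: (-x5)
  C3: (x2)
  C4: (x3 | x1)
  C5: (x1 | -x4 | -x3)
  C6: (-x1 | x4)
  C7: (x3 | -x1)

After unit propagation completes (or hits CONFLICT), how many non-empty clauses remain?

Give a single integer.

unit clause [-5] forces x5=F; simplify:
  satisfied 1 clause(s); 6 remain; assigned so far: [5]
unit clause [2] forces x2=T; simplify:
  drop -2 from [-2, -3] -> [-3]
  satisfied 1 clause(s); 5 remain; assigned so far: [2, 5]
unit clause [-3] forces x3=F; simplify:
  drop 3 from [3, 1] -> [1]
  drop 3 from [3, -1] -> [-1]
  satisfied 2 clause(s); 3 remain; assigned so far: [2, 3, 5]
unit clause [1] forces x1=T; simplify:
  drop -1 from [-1, 4] -> [4]
  drop -1 from [-1] -> [] (empty!)
  satisfied 1 clause(s); 2 remain; assigned so far: [1, 2, 3, 5]
CONFLICT (empty clause)

Answer: 1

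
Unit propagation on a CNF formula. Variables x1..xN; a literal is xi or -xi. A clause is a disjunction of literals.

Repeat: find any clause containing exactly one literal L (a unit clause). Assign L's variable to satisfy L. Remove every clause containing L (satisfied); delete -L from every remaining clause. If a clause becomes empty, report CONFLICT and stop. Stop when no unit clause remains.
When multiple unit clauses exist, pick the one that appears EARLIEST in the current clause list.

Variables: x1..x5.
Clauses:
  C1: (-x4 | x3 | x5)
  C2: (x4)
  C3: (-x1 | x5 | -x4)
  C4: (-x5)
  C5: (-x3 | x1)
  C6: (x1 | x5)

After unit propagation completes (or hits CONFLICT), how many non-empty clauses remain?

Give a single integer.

unit clause [4] forces x4=T; simplify:
  drop -4 from [-4, 3, 5] -> [3, 5]
  drop -4 from [-1, 5, -4] -> [-1, 5]
  satisfied 1 clause(s); 5 remain; assigned so far: [4]
unit clause [-5] forces x5=F; simplify:
  drop 5 from [3, 5] -> [3]
  drop 5 from [-1, 5] -> [-1]
  drop 5 from [1, 5] -> [1]
  satisfied 1 clause(s); 4 remain; assigned so far: [4, 5]
unit clause [3] forces x3=T; simplify:
  drop -3 from [-3, 1] -> [1]
  satisfied 1 clause(s); 3 remain; assigned so far: [3, 4, 5]
unit clause [-1] forces x1=F; simplify:
  drop 1 from [1] -> [] (empty!)
  drop 1 from [1] -> [] (empty!)
  satisfied 1 clause(s); 2 remain; assigned so far: [1, 3, 4, 5]
CONFLICT (empty clause)

Answer: 0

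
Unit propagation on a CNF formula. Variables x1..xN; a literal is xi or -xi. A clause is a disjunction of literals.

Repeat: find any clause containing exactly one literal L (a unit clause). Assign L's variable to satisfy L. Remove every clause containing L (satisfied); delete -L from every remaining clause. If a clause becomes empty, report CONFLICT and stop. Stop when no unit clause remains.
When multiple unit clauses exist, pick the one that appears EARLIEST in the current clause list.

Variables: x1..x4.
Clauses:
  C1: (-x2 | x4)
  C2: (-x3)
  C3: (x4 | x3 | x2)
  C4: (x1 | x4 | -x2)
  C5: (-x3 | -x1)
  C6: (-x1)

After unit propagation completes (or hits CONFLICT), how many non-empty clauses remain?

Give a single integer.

Answer: 3

Derivation:
unit clause [-3] forces x3=F; simplify:
  drop 3 from [4, 3, 2] -> [4, 2]
  satisfied 2 clause(s); 4 remain; assigned so far: [3]
unit clause [-1] forces x1=F; simplify:
  drop 1 from [1, 4, -2] -> [4, -2]
  satisfied 1 clause(s); 3 remain; assigned so far: [1, 3]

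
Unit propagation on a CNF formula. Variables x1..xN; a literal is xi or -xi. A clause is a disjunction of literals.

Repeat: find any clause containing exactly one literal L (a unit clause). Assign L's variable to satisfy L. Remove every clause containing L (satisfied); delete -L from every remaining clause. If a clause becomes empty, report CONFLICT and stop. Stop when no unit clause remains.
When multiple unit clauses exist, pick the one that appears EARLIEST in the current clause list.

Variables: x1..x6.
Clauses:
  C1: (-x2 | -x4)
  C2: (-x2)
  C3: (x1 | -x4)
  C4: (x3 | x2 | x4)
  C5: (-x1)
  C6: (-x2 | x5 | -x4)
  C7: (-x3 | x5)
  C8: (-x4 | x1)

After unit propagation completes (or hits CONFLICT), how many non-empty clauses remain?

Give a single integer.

unit clause [-2] forces x2=F; simplify:
  drop 2 from [3, 2, 4] -> [3, 4]
  satisfied 3 clause(s); 5 remain; assigned so far: [2]
unit clause [-1] forces x1=F; simplify:
  drop 1 from [1, -4] -> [-4]
  drop 1 from [-4, 1] -> [-4]
  satisfied 1 clause(s); 4 remain; assigned so far: [1, 2]
unit clause [-4] forces x4=F; simplify:
  drop 4 from [3, 4] -> [3]
  satisfied 2 clause(s); 2 remain; assigned so far: [1, 2, 4]
unit clause [3] forces x3=T; simplify:
  drop -3 from [-3, 5] -> [5]
  satisfied 1 clause(s); 1 remain; assigned so far: [1, 2, 3, 4]
unit clause [5] forces x5=T; simplify:
  satisfied 1 clause(s); 0 remain; assigned so far: [1, 2, 3, 4, 5]

Answer: 0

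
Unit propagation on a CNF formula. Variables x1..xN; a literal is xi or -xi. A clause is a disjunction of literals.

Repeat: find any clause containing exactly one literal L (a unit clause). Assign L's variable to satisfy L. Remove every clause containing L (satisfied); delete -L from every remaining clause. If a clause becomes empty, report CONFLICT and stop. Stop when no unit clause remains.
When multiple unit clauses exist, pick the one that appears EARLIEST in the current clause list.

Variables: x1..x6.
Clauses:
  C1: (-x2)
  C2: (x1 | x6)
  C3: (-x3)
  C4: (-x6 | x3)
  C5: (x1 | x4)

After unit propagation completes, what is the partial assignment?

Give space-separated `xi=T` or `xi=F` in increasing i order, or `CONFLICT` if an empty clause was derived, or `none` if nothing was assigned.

Answer: x1=T x2=F x3=F x6=F

Derivation:
unit clause [-2] forces x2=F; simplify:
  satisfied 1 clause(s); 4 remain; assigned so far: [2]
unit clause [-3] forces x3=F; simplify:
  drop 3 from [-6, 3] -> [-6]
  satisfied 1 clause(s); 3 remain; assigned so far: [2, 3]
unit clause [-6] forces x6=F; simplify:
  drop 6 from [1, 6] -> [1]
  satisfied 1 clause(s); 2 remain; assigned so far: [2, 3, 6]
unit clause [1] forces x1=T; simplify:
  satisfied 2 clause(s); 0 remain; assigned so far: [1, 2, 3, 6]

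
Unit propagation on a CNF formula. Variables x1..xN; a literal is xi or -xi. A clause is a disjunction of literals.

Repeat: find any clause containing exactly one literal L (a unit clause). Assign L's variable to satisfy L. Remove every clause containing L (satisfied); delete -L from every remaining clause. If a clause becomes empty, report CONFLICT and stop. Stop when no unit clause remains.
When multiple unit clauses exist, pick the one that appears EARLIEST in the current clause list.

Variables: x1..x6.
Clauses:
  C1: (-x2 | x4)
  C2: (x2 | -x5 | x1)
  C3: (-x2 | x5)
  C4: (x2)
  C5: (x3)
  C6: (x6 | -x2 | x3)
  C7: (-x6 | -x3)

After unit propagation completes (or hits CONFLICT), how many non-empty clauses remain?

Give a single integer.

Answer: 0

Derivation:
unit clause [2] forces x2=T; simplify:
  drop -2 from [-2, 4] -> [4]
  drop -2 from [-2, 5] -> [5]
  drop -2 from [6, -2, 3] -> [6, 3]
  satisfied 2 clause(s); 5 remain; assigned so far: [2]
unit clause [4] forces x4=T; simplify:
  satisfied 1 clause(s); 4 remain; assigned so far: [2, 4]
unit clause [5] forces x5=T; simplify:
  satisfied 1 clause(s); 3 remain; assigned so far: [2, 4, 5]
unit clause [3] forces x3=T; simplify:
  drop -3 from [-6, -3] -> [-6]
  satisfied 2 clause(s); 1 remain; assigned so far: [2, 3, 4, 5]
unit clause [-6] forces x6=F; simplify:
  satisfied 1 clause(s); 0 remain; assigned so far: [2, 3, 4, 5, 6]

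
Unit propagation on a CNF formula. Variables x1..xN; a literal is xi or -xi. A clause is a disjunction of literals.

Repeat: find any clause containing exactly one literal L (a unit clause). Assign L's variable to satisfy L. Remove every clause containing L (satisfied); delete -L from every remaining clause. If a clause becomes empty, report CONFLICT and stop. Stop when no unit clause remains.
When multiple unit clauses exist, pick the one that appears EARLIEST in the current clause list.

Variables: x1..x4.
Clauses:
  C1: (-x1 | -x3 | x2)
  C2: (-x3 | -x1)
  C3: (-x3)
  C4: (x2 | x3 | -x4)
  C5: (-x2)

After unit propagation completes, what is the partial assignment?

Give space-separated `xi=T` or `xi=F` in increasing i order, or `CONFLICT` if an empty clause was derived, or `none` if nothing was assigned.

unit clause [-3] forces x3=F; simplify:
  drop 3 from [2, 3, -4] -> [2, -4]
  satisfied 3 clause(s); 2 remain; assigned so far: [3]
unit clause [-2] forces x2=F; simplify:
  drop 2 from [2, -4] -> [-4]
  satisfied 1 clause(s); 1 remain; assigned so far: [2, 3]
unit clause [-4] forces x4=F; simplify:
  satisfied 1 clause(s); 0 remain; assigned so far: [2, 3, 4]

Answer: x2=F x3=F x4=F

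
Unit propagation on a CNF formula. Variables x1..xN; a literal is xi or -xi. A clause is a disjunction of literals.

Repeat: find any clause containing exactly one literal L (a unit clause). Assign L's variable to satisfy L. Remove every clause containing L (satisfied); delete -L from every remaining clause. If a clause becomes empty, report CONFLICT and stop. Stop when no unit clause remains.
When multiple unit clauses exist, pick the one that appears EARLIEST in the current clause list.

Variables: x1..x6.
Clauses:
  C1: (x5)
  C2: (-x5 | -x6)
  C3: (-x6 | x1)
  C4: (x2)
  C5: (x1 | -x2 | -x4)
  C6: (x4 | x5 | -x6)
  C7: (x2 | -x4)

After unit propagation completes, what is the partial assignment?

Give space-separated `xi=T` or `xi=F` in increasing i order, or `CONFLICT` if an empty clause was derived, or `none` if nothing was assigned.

Answer: x2=T x5=T x6=F

Derivation:
unit clause [5] forces x5=T; simplify:
  drop -5 from [-5, -6] -> [-6]
  satisfied 2 clause(s); 5 remain; assigned so far: [5]
unit clause [-6] forces x6=F; simplify:
  satisfied 2 clause(s); 3 remain; assigned so far: [5, 6]
unit clause [2] forces x2=T; simplify:
  drop -2 from [1, -2, -4] -> [1, -4]
  satisfied 2 clause(s); 1 remain; assigned so far: [2, 5, 6]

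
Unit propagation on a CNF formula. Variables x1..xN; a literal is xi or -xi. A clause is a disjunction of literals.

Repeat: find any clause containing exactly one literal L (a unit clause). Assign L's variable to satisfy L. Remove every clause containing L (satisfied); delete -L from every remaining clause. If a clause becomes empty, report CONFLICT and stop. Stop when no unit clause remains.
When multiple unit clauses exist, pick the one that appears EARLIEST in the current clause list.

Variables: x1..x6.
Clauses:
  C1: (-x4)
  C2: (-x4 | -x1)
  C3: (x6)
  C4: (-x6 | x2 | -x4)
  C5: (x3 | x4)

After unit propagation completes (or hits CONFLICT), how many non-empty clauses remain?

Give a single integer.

unit clause [-4] forces x4=F; simplify:
  drop 4 from [3, 4] -> [3]
  satisfied 3 clause(s); 2 remain; assigned so far: [4]
unit clause [6] forces x6=T; simplify:
  satisfied 1 clause(s); 1 remain; assigned so far: [4, 6]
unit clause [3] forces x3=T; simplify:
  satisfied 1 clause(s); 0 remain; assigned so far: [3, 4, 6]

Answer: 0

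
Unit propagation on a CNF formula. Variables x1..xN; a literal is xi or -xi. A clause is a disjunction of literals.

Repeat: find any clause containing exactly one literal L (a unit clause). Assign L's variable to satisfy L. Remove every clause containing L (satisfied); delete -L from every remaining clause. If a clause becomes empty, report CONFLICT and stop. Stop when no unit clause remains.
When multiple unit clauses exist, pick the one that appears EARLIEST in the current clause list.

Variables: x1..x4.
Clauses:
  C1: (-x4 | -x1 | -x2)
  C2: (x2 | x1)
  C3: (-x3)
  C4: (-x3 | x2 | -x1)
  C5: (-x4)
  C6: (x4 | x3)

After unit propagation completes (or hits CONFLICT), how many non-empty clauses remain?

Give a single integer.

unit clause [-3] forces x3=F; simplify:
  drop 3 from [4, 3] -> [4]
  satisfied 2 clause(s); 4 remain; assigned so far: [3]
unit clause [-4] forces x4=F; simplify:
  drop 4 from [4] -> [] (empty!)
  satisfied 2 clause(s); 2 remain; assigned so far: [3, 4]
CONFLICT (empty clause)

Answer: 1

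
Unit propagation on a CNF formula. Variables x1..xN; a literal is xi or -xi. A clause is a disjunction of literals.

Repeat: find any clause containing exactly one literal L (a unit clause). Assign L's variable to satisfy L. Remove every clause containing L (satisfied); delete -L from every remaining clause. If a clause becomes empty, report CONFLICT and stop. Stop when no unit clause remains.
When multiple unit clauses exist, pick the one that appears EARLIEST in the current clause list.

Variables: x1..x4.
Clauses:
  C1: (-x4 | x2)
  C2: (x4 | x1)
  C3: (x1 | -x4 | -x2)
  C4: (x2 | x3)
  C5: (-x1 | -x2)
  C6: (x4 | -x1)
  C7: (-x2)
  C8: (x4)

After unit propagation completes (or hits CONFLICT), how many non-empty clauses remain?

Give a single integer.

unit clause [-2] forces x2=F; simplify:
  drop 2 from [-4, 2] -> [-4]
  drop 2 from [2, 3] -> [3]
  satisfied 3 clause(s); 5 remain; assigned so far: [2]
unit clause [-4] forces x4=F; simplify:
  drop 4 from [4, 1] -> [1]
  drop 4 from [4, -1] -> [-1]
  drop 4 from [4] -> [] (empty!)
  satisfied 1 clause(s); 4 remain; assigned so far: [2, 4]
CONFLICT (empty clause)

Answer: 3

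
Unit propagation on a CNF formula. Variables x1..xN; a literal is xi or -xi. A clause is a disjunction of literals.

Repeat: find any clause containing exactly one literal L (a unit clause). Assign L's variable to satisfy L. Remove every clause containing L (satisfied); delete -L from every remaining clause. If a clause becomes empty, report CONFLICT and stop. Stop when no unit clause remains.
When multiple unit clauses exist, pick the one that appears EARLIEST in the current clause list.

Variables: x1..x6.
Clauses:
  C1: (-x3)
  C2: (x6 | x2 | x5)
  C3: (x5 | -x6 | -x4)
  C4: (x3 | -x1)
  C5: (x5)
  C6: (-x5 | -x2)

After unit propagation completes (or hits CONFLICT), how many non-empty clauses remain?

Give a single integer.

unit clause [-3] forces x3=F; simplify:
  drop 3 from [3, -1] -> [-1]
  satisfied 1 clause(s); 5 remain; assigned so far: [3]
unit clause [-1] forces x1=F; simplify:
  satisfied 1 clause(s); 4 remain; assigned so far: [1, 3]
unit clause [5] forces x5=T; simplify:
  drop -5 from [-5, -2] -> [-2]
  satisfied 3 clause(s); 1 remain; assigned so far: [1, 3, 5]
unit clause [-2] forces x2=F; simplify:
  satisfied 1 clause(s); 0 remain; assigned so far: [1, 2, 3, 5]

Answer: 0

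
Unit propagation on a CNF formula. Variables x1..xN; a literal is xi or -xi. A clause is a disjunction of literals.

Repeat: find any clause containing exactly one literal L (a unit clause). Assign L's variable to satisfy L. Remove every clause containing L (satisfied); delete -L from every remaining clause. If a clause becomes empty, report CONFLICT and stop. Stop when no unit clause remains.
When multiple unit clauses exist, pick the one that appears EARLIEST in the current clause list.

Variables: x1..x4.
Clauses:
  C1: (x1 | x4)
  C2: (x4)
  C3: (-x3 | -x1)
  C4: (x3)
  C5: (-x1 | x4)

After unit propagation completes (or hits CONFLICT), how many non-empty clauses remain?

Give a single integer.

unit clause [4] forces x4=T; simplify:
  satisfied 3 clause(s); 2 remain; assigned so far: [4]
unit clause [3] forces x3=T; simplify:
  drop -3 from [-3, -1] -> [-1]
  satisfied 1 clause(s); 1 remain; assigned so far: [3, 4]
unit clause [-1] forces x1=F; simplify:
  satisfied 1 clause(s); 0 remain; assigned so far: [1, 3, 4]

Answer: 0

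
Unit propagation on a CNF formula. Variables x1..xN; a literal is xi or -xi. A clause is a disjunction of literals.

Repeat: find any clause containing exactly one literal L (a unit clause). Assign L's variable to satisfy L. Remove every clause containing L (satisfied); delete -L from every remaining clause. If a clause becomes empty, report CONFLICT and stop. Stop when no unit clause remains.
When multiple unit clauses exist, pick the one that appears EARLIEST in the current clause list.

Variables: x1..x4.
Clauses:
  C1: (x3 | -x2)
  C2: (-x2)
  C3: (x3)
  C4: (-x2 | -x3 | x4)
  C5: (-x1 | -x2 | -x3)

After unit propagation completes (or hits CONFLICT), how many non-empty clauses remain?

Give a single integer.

unit clause [-2] forces x2=F; simplify:
  satisfied 4 clause(s); 1 remain; assigned so far: [2]
unit clause [3] forces x3=T; simplify:
  satisfied 1 clause(s); 0 remain; assigned so far: [2, 3]

Answer: 0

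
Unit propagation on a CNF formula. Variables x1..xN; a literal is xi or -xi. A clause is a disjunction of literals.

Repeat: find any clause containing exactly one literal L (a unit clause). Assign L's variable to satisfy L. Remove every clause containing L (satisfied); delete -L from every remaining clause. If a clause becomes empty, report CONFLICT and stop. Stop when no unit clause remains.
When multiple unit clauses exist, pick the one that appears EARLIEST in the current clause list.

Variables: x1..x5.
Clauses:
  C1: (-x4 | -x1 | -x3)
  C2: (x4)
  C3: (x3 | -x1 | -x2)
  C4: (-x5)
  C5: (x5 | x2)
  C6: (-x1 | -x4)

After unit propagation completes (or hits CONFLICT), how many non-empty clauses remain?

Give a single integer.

unit clause [4] forces x4=T; simplify:
  drop -4 from [-4, -1, -3] -> [-1, -3]
  drop -4 from [-1, -4] -> [-1]
  satisfied 1 clause(s); 5 remain; assigned so far: [4]
unit clause [-5] forces x5=F; simplify:
  drop 5 from [5, 2] -> [2]
  satisfied 1 clause(s); 4 remain; assigned so far: [4, 5]
unit clause [2] forces x2=T; simplify:
  drop -2 from [3, -1, -2] -> [3, -1]
  satisfied 1 clause(s); 3 remain; assigned so far: [2, 4, 5]
unit clause [-1] forces x1=F; simplify:
  satisfied 3 clause(s); 0 remain; assigned so far: [1, 2, 4, 5]

Answer: 0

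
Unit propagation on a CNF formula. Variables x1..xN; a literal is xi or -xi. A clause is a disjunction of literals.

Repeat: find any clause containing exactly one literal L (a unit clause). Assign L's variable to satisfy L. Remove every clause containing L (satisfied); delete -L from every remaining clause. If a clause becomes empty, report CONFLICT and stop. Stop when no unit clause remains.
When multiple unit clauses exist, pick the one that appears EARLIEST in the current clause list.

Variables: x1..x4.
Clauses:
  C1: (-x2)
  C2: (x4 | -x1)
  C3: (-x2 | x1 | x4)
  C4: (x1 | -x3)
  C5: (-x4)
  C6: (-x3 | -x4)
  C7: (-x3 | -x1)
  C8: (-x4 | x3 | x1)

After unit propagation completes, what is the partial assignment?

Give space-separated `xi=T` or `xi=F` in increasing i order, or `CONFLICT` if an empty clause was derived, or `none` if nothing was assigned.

unit clause [-2] forces x2=F; simplify:
  satisfied 2 clause(s); 6 remain; assigned so far: [2]
unit clause [-4] forces x4=F; simplify:
  drop 4 from [4, -1] -> [-1]
  satisfied 3 clause(s); 3 remain; assigned so far: [2, 4]
unit clause [-1] forces x1=F; simplify:
  drop 1 from [1, -3] -> [-3]
  satisfied 2 clause(s); 1 remain; assigned so far: [1, 2, 4]
unit clause [-3] forces x3=F; simplify:
  satisfied 1 clause(s); 0 remain; assigned so far: [1, 2, 3, 4]

Answer: x1=F x2=F x3=F x4=F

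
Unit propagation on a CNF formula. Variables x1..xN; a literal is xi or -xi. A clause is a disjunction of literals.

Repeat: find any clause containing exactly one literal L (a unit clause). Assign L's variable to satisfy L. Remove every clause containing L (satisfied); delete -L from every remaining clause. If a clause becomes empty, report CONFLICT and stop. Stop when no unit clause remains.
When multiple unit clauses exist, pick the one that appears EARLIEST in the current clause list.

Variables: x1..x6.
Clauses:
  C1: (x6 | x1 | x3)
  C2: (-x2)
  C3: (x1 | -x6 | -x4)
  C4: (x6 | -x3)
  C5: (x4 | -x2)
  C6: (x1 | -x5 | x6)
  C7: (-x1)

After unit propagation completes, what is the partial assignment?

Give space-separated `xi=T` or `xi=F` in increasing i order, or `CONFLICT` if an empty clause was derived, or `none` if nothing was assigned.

unit clause [-2] forces x2=F; simplify:
  satisfied 2 clause(s); 5 remain; assigned so far: [2]
unit clause [-1] forces x1=F; simplify:
  drop 1 from [6, 1, 3] -> [6, 3]
  drop 1 from [1, -6, -4] -> [-6, -4]
  drop 1 from [1, -5, 6] -> [-5, 6]
  satisfied 1 clause(s); 4 remain; assigned so far: [1, 2]

Answer: x1=F x2=F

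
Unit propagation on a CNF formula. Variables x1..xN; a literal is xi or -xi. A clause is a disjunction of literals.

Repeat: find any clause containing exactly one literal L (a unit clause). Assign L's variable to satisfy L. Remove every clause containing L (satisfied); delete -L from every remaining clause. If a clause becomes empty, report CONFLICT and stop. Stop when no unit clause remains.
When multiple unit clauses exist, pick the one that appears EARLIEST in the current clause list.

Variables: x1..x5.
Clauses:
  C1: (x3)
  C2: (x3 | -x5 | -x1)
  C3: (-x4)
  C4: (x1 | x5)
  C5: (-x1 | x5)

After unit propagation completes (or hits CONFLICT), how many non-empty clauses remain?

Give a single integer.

Answer: 2

Derivation:
unit clause [3] forces x3=T; simplify:
  satisfied 2 clause(s); 3 remain; assigned so far: [3]
unit clause [-4] forces x4=F; simplify:
  satisfied 1 clause(s); 2 remain; assigned so far: [3, 4]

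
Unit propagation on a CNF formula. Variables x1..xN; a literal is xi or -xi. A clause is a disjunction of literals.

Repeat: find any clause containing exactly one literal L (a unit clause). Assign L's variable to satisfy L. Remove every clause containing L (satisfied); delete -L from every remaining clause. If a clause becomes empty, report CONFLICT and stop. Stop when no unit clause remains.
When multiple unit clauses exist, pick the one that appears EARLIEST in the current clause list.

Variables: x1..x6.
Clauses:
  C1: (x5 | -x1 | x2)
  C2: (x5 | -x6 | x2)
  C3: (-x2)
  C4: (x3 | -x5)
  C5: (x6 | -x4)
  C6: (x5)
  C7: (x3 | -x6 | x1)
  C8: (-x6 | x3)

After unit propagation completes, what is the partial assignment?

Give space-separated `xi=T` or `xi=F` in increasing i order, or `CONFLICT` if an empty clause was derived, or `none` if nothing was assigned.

Answer: x2=F x3=T x5=T

Derivation:
unit clause [-2] forces x2=F; simplify:
  drop 2 from [5, -1, 2] -> [5, -1]
  drop 2 from [5, -6, 2] -> [5, -6]
  satisfied 1 clause(s); 7 remain; assigned so far: [2]
unit clause [5] forces x5=T; simplify:
  drop -5 from [3, -5] -> [3]
  satisfied 3 clause(s); 4 remain; assigned so far: [2, 5]
unit clause [3] forces x3=T; simplify:
  satisfied 3 clause(s); 1 remain; assigned so far: [2, 3, 5]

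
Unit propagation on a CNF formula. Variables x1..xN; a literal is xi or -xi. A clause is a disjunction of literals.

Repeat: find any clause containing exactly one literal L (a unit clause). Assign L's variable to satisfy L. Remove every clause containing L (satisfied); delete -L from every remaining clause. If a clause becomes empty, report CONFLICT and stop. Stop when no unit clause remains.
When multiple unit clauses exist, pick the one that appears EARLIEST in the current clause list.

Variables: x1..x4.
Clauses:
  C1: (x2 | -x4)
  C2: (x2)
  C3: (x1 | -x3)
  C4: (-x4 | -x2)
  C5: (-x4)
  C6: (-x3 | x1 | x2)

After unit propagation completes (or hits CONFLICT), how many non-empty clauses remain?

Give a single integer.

unit clause [2] forces x2=T; simplify:
  drop -2 from [-4, -2] -> [-4]
  satisfied 3 clause(s); 3 remain; assigned so far: [2]
unit clause [-4] forces x4=F; simplify:
  satisfied 2 clause(s); 1 remain; assigned so far: [2, 4]

Answer: 1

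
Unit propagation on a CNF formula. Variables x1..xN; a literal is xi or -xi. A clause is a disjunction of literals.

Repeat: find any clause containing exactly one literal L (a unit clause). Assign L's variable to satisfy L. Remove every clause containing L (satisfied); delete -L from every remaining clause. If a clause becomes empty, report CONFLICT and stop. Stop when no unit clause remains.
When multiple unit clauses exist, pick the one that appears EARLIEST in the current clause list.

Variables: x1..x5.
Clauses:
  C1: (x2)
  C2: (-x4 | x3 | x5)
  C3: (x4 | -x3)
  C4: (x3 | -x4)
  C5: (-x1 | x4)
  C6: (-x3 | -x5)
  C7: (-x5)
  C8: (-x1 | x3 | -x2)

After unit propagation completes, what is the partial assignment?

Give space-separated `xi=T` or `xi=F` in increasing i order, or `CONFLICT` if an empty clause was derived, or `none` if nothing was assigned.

Answer: x2=T x5=F

Derivation:
unit clause [2] forces x2=T; simplify:
  drop -2 from [-1, 3, -2] -> [-1, 3]
  satisfied 1 clause(s); 7 remain; assigned so far: [2]
unit clause [-5] forces x5=F; simplify:
  drop 5 from [-4, 3, 5] -> [-4, 3]
  satisfied 2 clause(s); 5 remain; assigned so far: [2, 5]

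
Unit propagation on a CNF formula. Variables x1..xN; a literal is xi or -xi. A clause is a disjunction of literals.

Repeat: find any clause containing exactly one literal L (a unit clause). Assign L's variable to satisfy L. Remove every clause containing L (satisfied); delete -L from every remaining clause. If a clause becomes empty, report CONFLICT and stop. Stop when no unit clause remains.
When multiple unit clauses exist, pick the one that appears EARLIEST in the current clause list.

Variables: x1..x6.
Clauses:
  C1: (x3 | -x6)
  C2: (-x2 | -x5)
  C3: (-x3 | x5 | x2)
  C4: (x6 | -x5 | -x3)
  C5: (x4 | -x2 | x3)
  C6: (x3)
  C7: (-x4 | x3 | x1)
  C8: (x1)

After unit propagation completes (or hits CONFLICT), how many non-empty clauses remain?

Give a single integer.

Answer: 3

Derivation:
unit clause [3] forces x3=T; simplify:
  drop -3 from [-3, 5, 2] -> [5, 2]
  drop -3 from [6, -5, -3] -> [6, -5]
  satisfied 4 clause(s); 4 remain; assigned so far: [3]
unit clause [1] forces x1=T; simplify:
  satisfied 1 clause(s); 3 remain; assigned so far: [1, 3]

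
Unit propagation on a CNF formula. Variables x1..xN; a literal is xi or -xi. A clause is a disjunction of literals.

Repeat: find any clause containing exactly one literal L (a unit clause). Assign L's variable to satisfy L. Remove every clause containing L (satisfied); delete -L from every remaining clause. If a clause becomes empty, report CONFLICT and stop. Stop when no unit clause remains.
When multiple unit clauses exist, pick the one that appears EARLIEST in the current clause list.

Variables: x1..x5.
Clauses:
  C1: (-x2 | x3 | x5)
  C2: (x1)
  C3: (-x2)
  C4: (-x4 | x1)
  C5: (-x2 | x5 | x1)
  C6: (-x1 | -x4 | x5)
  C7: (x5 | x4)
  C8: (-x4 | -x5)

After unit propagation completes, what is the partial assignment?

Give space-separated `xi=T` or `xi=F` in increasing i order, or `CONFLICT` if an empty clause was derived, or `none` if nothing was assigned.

unit clause [1] forces x1=T; simplify:
  drop -1 from [-1, -4, 5] -> [-4, 5]
  satisfied 3 clause(s); 5 remain; assigned so far: [1]
unit clause [-2] forces x2=F; simplify:
  satisfied 2 clause(s); 3 remain; assigned so far: [1, 2]

Answer: x1=T x2=F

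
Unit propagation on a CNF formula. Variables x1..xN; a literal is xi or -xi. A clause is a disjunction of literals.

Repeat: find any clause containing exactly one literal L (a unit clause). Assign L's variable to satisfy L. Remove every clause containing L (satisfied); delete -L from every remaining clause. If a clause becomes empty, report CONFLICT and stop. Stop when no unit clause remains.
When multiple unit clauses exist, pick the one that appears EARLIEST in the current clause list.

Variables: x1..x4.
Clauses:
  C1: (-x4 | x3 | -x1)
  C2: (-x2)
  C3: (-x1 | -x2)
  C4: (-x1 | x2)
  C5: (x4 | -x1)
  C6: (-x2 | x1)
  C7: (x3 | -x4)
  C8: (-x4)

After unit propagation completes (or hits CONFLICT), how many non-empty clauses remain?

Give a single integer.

unit clause [-2] forces x2=F; simplify:
  drop 2 from [-1, 2] -> [-1]
  satisfied 3 clause(s); 5 remain; assigned so far: [2]
unit clause [-1] forces x1=F; simplify:
  satisfied 3 clause(s); 2 remain; assigned so far: [1, 2]
unit clause [-4] forces x4=F; simplify:
  satisfied 2 clause(s); 0 remain; assigned so far: [1, 2, 4]

Answer: 0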